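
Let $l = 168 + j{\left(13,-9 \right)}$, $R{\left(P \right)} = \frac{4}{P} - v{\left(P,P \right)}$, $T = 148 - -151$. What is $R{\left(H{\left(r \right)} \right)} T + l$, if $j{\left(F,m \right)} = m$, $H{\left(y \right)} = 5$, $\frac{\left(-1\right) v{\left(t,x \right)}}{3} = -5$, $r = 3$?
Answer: $- \frac{20434}{5} \approx -4086.8$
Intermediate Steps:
$v{\left(t,x \right)} = 15$ ($v{\left(t,x \right)} = \left(-3\right) \left(-5\right) = 15$)
$T = 299$ ($T = 148 + 151 = 299$)
$R{\left(P \right)} = -15 + \frac{4}{P}$ ($R{\left(P \right)} = \frac{4}{P} - 15 = -15 + \frac{4}{P}$)
$l = 159$ ($l = 168 - 9 = 159$)
$R{\left(H{\left(r \right)} \right)} T + l = \left(-15 + \frac{4}{5}\right) 299 + 159 = \left(- \frac{71}{5}\right) 299 + 159 = - \frac{21229}{5} + 159 = - \frac{20434}{5}$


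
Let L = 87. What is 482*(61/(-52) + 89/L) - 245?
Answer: -717829/2262 ≈ -317.34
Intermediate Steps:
482*(61/(-52) + 89/L) - 245 = 482*(61/(-52) + 89/87) - 245 = 482*(61*(-1/52) + 89*(1/87)) - 245 = 482*(-61/52 + 89/87) - 245 = 482*(-679/4524) - 245 = -163639/2262 - 245 = -717829/2262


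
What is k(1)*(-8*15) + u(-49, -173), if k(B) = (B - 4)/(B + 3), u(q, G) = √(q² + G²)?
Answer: 90 + √32330 ≈ 269.81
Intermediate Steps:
u(q, G) = √(G² + q²)
k(B) = (-4 + B)/(3 + B)
k(1)*(-8*15) + u(-49, -173) = ((-4 + 1)/(3 + 1))*(-8*15) + √((-173)² + (-49)²) = (-3/4)*(-120) + √(29929 + 2401) = ((¼)*(-3))*(-120) + √32330 = -¾*(-120) + √32330 = 90 + √32330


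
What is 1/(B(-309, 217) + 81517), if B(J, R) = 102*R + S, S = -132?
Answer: 1/103519 ≈ 9.6601e-6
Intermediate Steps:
B(J, R) = -132 + 102*R (B(J, R) = 102*R - 132 = -132 + 102*R)
1/(B(-309, 217) + 81517) = 1/((-132 + 102*217) + 81517) = 1/((-132 + 22134) + 81517) = 1/(22002 + 81517) = 1/103519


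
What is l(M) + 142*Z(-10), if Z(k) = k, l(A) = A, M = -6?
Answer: -1426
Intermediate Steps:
l(M) + 142*Z(-10) = -6 + 142*(-10) = -6 - 1420 = -1426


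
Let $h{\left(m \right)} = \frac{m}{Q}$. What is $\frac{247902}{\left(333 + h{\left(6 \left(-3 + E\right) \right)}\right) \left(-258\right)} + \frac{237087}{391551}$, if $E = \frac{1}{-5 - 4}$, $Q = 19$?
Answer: $- \frac{243064716198}{106211471675} \approx -2.2885$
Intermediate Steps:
$E = - \frac{1}{9}$ ($E = \frac{1}{-9} = - \frac{1}{9} \approx -0.11111$)
$h{\left(m \right)} = \frac{m}{19}$
$\frac{247902}{\left(333 + h{\left(6 \left(-3 + E\right) \right)}\right) \left(-258\right)} + \frac{237087}{391551} = \frac{247902}{\left(333 + \frac{6 \left(-3 - \frac{1}{9}\right)}{19}\right) \left(-258\right)} + \frac{237087}{391551} = \frac{247902}{\left(333 + \frac{6 \left(- \frac{28}{9}\right)}{19}\right) \left(-258\right)} + 237087 \cdot \frac{1}{391551} = \frac{247902}{\left(333 + \frac{1}{19} \left(- \frac{56}{3}\right)\right) \left(-258\right)} + \frac{79029}{130517} = \frac{247902}{\left(333 - \frac{56}{57}\right) \left(-258\right)} + \frac{79029}{130517} = \frac{247902}{\frac{18925}{57} \left(-258\right)} + \frac{79029}{130517} = \frac{247902}{- \frac{1627550}{19}} + \frac{79029}{130517} = 247902 \left(- \frac{19}{1627550}\right) + \frac{79029}{130517} = - \frac{2355069}{813775} + \frac{79029}{130517} = - \frac{243064716198}{106211471675}$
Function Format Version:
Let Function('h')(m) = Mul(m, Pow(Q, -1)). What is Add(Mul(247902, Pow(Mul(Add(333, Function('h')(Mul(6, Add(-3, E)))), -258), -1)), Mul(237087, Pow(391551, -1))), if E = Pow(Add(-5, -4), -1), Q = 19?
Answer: Rational(-243064716198, 106211471675) ≈ -2.2885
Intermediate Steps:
E = Rational(-1, 9) (E = Pow(-9, -1) = Rational(-1, 9) ≈ -0.11111)
Function('h')(m) = Mul(Rational(1, 19), m) (Function('h')(m) = Mul(m, Pow(19, -1)) = Mul(m, Rational(1, 19)) = Mul(Rational(1, 19), m))
Add(Mul(247902, Pow(Mul(Add(333, Function('h')(Mul(6, Add(-3, E)))), -258), -1)), Mul(237087, Pow(391551, -1))) = Add(Mul(247902, Pow(Mul(Add(333, Mul(Rational(1, 19), Mul(6, Add(-3, Rational(-1, 9))))), -258), -1)), Mul(237087, Pow(391551, -1))) = Add(Mul(247902, Pow(Mul(Add(333, Mul(Rational(1, 19), Mul(6, Rational(-28, 9)))), -258), -1)), Mul(237087, Rational(1, 391551))) = Add(Mul(247902, Pow(Mul(Add(333, Mul(Rational(1, 19), Rational(-56, 3))), -258), -1)), Rational(79029, 130517)) = Add(Mul(247902, Pow(Mul(Add(333, Rational(-56, 57)), -258), -1)), Rational(79029, 130517)) = Add(Mul(247902, Pow(Mul(Rational(18925, 57), -258), -1)), Rational(79029, 130517)) = Add(Mul(247902, Pow(Rational(-1627550, 19), -1)), Rational(79029, 130517)) = Add(Mul(247902, Rational(-19, 1627550)), Rational(79029, 130517)) = Add(Rational(-2355069, 813775), Rational(79029, 130517)) = Rational(-243064716198, 106211471675)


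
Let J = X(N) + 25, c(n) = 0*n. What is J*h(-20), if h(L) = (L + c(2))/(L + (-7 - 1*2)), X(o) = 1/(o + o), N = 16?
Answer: 4005/232 ≈ 17.263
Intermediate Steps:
X(o) = 1/(2*o)
c(n) = 0
h(L) = L/(-9 + L) (h(L) = (L + 0)/(L + (-7 - 1*2)) = L/(L + (-7 - 2)) = L/(L - 9) = L/(-9 + L))
J = 801/32 (J = (½)/16 + 25 = (½)*(1/16) + 25 = 1/32 + 25 = 801/32 ≈ 25.031)
J*h(-20) = 801*(-20/(-9 - 20))/32 = 801*(-20/(-29))/32 = 801*(-20*(-1/29))/32 = (801/32)*(20/29) = 4005/232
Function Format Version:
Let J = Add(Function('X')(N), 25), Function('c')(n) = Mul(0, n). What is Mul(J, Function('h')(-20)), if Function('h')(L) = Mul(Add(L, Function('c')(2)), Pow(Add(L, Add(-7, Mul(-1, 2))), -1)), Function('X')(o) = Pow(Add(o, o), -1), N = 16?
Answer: Rational(4005, 232) ≈ 17.263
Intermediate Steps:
Function('X')(o) = Mul(Rational(1, 2), Pow(o, -1)) (Function('X')(o) = Pow(Mul(2, o), -1) = Mul(Rational(1, 2), Pow(o, -1)))
Function('c')(n) = 0
Function('h')(L) = Mul(L, Pow(Add(-9, L), -1)) (Function('h')(L) = Mul(Add(L, 0), Pow(Add(L, Add(-7, Mul(-1, 2))), -1)) = Mul(L, Pow(Add(L, Add(-7, -2)), -1)) = Mul(L, Pow(Add(L, -9), -1)) = Mul(L, Pow(Add(-9, L), -1)))
J = Rational(801, 32) (J = Add(Mul(Rational(1, 2), Pow(16, -1)), 25) = Add(Mul(Rational(1, 2), Rational(1, 16)), 25) = Add(Rational(1, 32), 25) = Rational(801, 32) ≈ 25.031)
Mul(J, Function('h')(-20)) = Mul(Rational(801, 32), Mul(-20, Pow(Add(-9, -20), -1))) = Mul(Rational(801, 32), Mul(-20, Pow(-29, -1))) = Mul(Rational(801, 32), Mul(-20, Rational(-1, 29))) = Mul(Rational(801, 32), Rational(20, 29)) = Rational(4005, 232)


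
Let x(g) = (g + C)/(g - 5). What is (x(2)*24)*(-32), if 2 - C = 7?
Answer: -768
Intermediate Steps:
C = -5 (C = 2 - 1*7 = 2 - 7 = -5)
x(g) = 1 (x(g) = (g - 5)/(g - 5) = (-5 + g)/(-5 + g) = 1)
(x(2)*24)*(-32) = (1*24)*(-32) = 24*(-32) = -768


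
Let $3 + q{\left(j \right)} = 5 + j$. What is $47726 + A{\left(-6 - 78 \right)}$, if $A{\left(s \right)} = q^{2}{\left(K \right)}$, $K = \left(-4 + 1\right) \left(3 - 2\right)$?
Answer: $47727$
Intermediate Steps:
$K = -3$ ($K = \left(-3\right) 1 = -3$)
$q{\left(j \right)} = 2 + j$ ($q{\left(j \right)} = -3 + \left(5 + j\right) = 2 + j$)
$A{\left(s \right)} = 1$ ($A{\left(s \right)} = \left(2 - 3\right)^{2} = \left(-1\right)^{2} = 1$)
$47726 + A{\left(-6 - 78 \right)} = 47726 + 1 = 47727$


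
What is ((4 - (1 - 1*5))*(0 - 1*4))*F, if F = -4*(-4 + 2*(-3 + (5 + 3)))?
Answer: 768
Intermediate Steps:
F = -24 (F = -4*(-4 + 2*(-3 + 8)) = -4*(-4 + 2*5) = -4*(-4 + 10) = -4*6 = -24)
((4 - (1 - 1*5))*(0 - 1*4))*F = ((4 - (1 - 1*5))*(0 - 1*4))*(-24) = ((4 - (1 - 5))*(0 - 4))*(-24) = ((4 - 1*(-4))*(-4))*(-24) = ((4 + 4)*(-4))*(-24) = (8*(-4))*(-24) = -32*(-24) = 768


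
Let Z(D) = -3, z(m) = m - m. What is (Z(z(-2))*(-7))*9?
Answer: 189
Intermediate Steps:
z(m) = 0
(Z(z(-2))*(-7))*9 = -3*(-7)*9 = 21*9 = 189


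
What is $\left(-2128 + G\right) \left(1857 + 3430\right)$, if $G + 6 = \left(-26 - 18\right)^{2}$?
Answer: $-1046826$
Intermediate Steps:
$G = 1930$ ($G = -6 + \left(-26 - 18\right)^{2} = -6 + \left(-44\right)^{2} = -6 + 1936 = 1930$)
$\left(-2128 + G\right) \left(1857 + 3430\right) = \left(-2128 + 1930\right) \left(1857 + 3430\right) = \left(-198\right) 5287 = -1046826$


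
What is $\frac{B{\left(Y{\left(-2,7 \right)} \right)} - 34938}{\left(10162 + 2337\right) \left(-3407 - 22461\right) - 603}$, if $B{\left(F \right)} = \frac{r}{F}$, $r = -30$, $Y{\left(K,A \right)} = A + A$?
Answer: $\frac{244581}{2263273145} \approx 0.00010807$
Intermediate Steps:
$Y{\left(K,A \right)} = 2 A$
$B{\left(F \right)} = - \frac{30}{F}$
$\frac{B{\left(Y{\left(-2,7 \right)} \right)} - 34938}{\left(10162 + 2337\right) \left(-3407 - 22461\right) - 603} = \frac{- \frac{30}{2 \cdot 7} - 34938}{\left(10162 + 2337\right) \left(-3407 - 22461\right) - 603} = \frac{- \frac{30}{14} - 34938}{12499 \left(-25868\right) - 603} = \frac{\left(-30\right) \frac{1}{14} - 34938}{-323324132 - 603} = \frac{- \frac{15}{7} - 34938}{-323324735} = \left(- \frac{244581}{7}\right) \left(- \frac{1}{323324735}\right) = \frac{244581}{2263273145}$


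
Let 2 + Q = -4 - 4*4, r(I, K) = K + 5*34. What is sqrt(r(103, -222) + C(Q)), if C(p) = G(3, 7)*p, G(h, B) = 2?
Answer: 4*I*sqrt(6) ≈ 9.798*I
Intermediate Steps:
r(I, K) = 170 + K (r(I, K) = K + 170 = 170 + K)
Q = -22 (Q = -2 + (-4 - 4*4) = -2 + (-4 - 16) = -2 - 20 = -22)
C(p) = 2*p
sqrt(r(103, -222) + C(Q)) = sqrt((170 - 222) + 2*(-22)) = sqrt(-52 - 44) = sqrt(-96) = 4*I*sqrt(6)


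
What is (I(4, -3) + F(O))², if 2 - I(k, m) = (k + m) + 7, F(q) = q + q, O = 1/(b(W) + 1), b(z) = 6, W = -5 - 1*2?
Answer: 1600/49 ≈ 32.653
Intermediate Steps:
W = -7 (W = -5 - 2 = -7)
O = ⅐ (O = 1/(6 + 1) = 1/7 = ⅐ ≈ 0.14286)
F(q) = 2*q
I(k, m) = -5 - k - m (I(k, m) = 2 - ((k + m) + 7) = 2 - (7 + k + m) = 2 + (-7 - k - m) = -5 - k - m)
(I(4, -3) + F(O))² = ((-5 - 1*4 - 1*(-3)) + 2*(⅐))² = ((-5 - 4 + 3) + 2/7)² = (-6 + 2/7)² = (-40/7)² = 1600/49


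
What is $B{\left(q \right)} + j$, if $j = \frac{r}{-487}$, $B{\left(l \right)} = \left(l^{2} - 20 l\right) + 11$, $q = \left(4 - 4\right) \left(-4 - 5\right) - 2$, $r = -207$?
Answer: $\frac{26992}{487} \approx 55.425$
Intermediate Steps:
$q = -2$ ($q = 0 \left(-9\right) - 2 = 0 - 2 = -2$)
$B{\left(l \right)} = 11 + l^{2} - 20 l$
$j = \frac{207}{487}$ ($j = - \frac{207}{-487} = \left(-207\right) \left(- \frac{1}{487}\right) = \frac{207}{487} \approx 0.42505$)
$B{\left(q \right)} + j = \left(11 + \left(-2\right)^{2} - -40\right) + \frac{207}{487} = \left(11 + 4 + 40\right) + \frac{207}{487} = 55 + \frac{207}{487} = \frac{26992}{487}$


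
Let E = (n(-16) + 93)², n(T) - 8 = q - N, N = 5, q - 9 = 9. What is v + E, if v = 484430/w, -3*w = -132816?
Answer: 287921671/22136 ≈ 13007.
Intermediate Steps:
w = 44272 (w = -⅓*(-132816) = 44272)
q = 18 (q = 9 + 9 = 18)
v = 242215/22136 (v = 484430/44272 = 484430*(1/44272) = 242215/22136 ≈ 10.942)
n(T) = 21 (n(T) = 8 + (18 - 1*5) = 8 + (18 - 5) = 8 + 13 = 21)
E = 12996 (E = (21 + 93)² = 114² = 12996)
v + E = 242215/22136 + 12996 = 287921671/22136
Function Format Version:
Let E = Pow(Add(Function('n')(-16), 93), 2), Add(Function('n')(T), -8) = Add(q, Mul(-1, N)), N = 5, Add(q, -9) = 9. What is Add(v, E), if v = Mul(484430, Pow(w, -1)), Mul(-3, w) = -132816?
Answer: Rational(287921671, 22136) ≈ 13007.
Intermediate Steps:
w = 44272 (w = Mul(Rational(-1, 3), -132816) = 44272)
q = 18 (q = Add(9, 9) = 18)
v = Rational(242215, 22136) (v = Mul(484430, Pow(44272, -1)) = Mul(484430, Rational(1, 44272)) = Rational(242215, 22136) ≈ 10.942)
Function('n')(T) = 21 (Function('n')(T) = Add(8, Add(18, Mul(-1, 5))) = Add(8, Add(18, -5)) = Add(8, 13) = 21)
E = 12996 (E = Pow(Add(21, 93), 2) = Pow(114, 2) = 12996)
Add(v, E) = Add(Rational(242215, 22136), 12996) = Rational(287921671, 22136)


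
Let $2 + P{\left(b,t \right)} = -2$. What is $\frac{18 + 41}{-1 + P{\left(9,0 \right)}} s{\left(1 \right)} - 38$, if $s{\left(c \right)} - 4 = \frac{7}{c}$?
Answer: $- \frac{839}{5} \approx -167.8$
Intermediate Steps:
$P{\left(b,t \right)} = -4$ ($P{\left(b,t \right)} = -2 - 2 = -4$)
$s{\left(c \right)} = 4 + \frac{7}{c}$
$\frac{18 + 41}{-1 + P{\left(9,0 \right)}} s{\left(1 \right)} - 38 = \frac{18 + 41}{-1 - 4} \left(4 + \frac{7}{1}\right) - 38 = \frac{59}{-5} \left(4 + 7 \cdot 1\right) - 38 = 59 \left(- \frac{1}{5}\right) \left(4 + 7\right) - 38 = \left(- \frac{59}{5}\right) 11 - 38 = - \frac{649}{5} - 38 = - \frac{839}{5}$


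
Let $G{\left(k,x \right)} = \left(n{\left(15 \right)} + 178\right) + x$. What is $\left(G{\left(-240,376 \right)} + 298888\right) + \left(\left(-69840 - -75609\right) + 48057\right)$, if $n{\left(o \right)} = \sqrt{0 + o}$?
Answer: $353268 + \sqrt{15} \approx 3.5327 \cdot 10^{5}$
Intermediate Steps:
$n{\left(o \right)} = \sqrt{o}$
$G{\left(k,x \right)} = 178 + x + \sqrt{15}$ ($G{\left(k,x \right)} = \left(\sqrt{15} + 178\right) + x = \left(178 + \sqrt{15}\right) + x = 178 + x + \sqrt{15}$)
$\left(G{\left(-240,376 \right)} + 298888\right) + \left(\left(-69840 - -75609\right) + 48057\right) = \left(\left(178 + 376 + \sqrt{15}\right) + 298888\right) + \left(\left(-69840 - -75609\right) + 48057\right) = \left(\left(554 + \sqrt{15}\right) + 298888\right) + \left(\left(-69840 + 75609\right) + 48057\right) = \left(299442 + \sqrt{15}\right) + \left(5769 + 48057\right) = \left(299442 + \sqrt{15}\right) + 53826 = 353268 + \sqrt{15}$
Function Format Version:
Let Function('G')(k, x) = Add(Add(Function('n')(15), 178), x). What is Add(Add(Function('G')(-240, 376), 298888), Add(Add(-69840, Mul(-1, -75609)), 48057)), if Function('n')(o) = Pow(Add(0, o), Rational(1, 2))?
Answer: Add(353268, Pow(15, Rational(1, 2))) ≈ 3.5327e+5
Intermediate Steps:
Function('n')(o) = Pow(o, Rational(1, 2))
Function('G')(k, x) = Add(178, x, Pow(15, Rational(1, 2))) (Function('G')(k, x) = Add(Add(Pow(15, Rational(1, 2)), 178), x) = Add(Add(178, Pow(15, Rational(1, 2))), x) = Add(178, x, Pow(15, Rational(1, 2))))
Add(Add(Function('G')(-240, 376), 298888), Add(Add(-69840, Mul(-1, -75609)), 48057)) = Add(Add(Add(178, 376, Pow(15, Rational(1, 2))), 298888), Add(Add(-69840, Mul(-1, -75609)), 48057)) = Add(Add(Add(554, Pow(15, Rational(1, 2))), 298888), Add(Add(-69840, 75609), 48057)) = Add(Add(299442, Pow(15, Rational(1, 2))), Add(5769, 48057)) = Add(Add(299442, Pow(15, Rational(1, 2))), 53826) = Add(353268, Pow(15, Rational(1, 2)))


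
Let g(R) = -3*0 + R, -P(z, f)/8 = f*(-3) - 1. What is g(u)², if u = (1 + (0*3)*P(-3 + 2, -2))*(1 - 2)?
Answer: 1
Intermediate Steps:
P(z, f) = 8 + 24*f (P(z, f) = -8*(f*(-3) - 1) = -8*(-3*f - 1) = -8*(-1 - 3*f) = 8 + 24*f)
u = -1 (u = (1 + (0*3)*(8 + 24*(-2)))*(1 - 2) = (1 + 0*(8 - 48))*(-1) = (1 + 0*(-40))*(-1) = (1 + 0)*(-1) = 1*(-1) = -1)
g(R) = R (g(R) = 0 + R = R)
g(u)² = (-1)² = 1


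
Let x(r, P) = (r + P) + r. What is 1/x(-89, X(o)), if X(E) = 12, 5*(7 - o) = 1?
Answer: -1/166 ≈ -0.0060241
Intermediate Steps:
o = 34/5 (o = 7 - 1/5*1 = 7 - 1/5 = 34/5 ≈ 6.8000)
x(r, P) = P + 2*r (x(r, P) = (P + r) + r = P + 2*r)
1/x(-89, X(o)) = 1/(12 + 2*(-89)) = 1/(12 - 178) = 1/(-166) = -1/166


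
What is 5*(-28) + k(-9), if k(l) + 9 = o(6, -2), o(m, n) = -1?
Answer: -150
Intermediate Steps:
k(l) = -10 (k(l) = -9 - 1 = -10)
5*(-28) + k(-9) = 5*(-28) - 10 = -140 - 10 = -150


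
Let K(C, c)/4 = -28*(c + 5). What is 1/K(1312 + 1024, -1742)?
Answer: 1/194544 ≈ 5.1402e-6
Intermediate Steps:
K(C, c) = -560 - 112*c (K(C, c) = 4*(-28*(c + 5)) = 4*(-28*(5 + c)) = 4*(-140 - 28*c) = -560 - 112*c)
1/K(1312 + 1024, -1742) = 1/(-560 - 112*(-1742)) = 1/(-560 + 195104) = 1/194544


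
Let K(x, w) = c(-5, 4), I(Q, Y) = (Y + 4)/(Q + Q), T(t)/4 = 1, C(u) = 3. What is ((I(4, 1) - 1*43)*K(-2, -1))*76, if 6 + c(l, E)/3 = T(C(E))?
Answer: 19323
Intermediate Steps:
T(t) = 4 (T(t) = 4*1 = 4)
c(l, E) = -6 (c(l, E) = -18 + 3*4 = -18 + 12 = -6)
I(Q, Y) = (4 + Y)/(2*Q) (I(Q, Y) = (4 + Y)/((2*Q)) = (4 + Y)*(1/(2*Q)) = (4 + Y)/(2*Q))
K(x, w) = -6
((I(4, 1) - 1*43)*K(-2, -1))*76 = (((½)*(4 + 1)/4 - 1*43)*(-6))*76 = (((½)*(¼)*5 - 43)*(-6))*76 = ((5/8 - 43)*(-6))*76 = -339/8*(-6)*76 = (1017/4)*76 = 19323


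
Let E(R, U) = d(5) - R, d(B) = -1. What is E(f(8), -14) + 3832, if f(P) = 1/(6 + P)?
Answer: 53633/14 ≈ 3830.9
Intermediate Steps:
E(R, U) = -1 - R
E(f(8), -14) + 3832 = (-1 - 1/(6 + 8)) + 3832 = (-1 - 1/14) + 3832 = -15/14 + 3832 = 53633/14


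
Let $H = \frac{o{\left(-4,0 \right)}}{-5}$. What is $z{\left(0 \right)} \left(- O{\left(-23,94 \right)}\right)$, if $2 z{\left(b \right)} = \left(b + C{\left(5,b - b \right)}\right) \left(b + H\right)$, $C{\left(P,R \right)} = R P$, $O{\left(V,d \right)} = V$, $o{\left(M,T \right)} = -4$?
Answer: $0$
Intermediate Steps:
$C{\left(P,R \right)} = P R$
$H = \frac{4}{5}$ ($H = - \frac{4}{-5} = \left(-4\right) \left(- \frac{1}{5}\right) = \frac{4}{5} \approx 0.8$)
$z{\left(b \right)} = \frac{b \left(\frac{4}{5} + b\right)}{2}$ ($z{\left(b \right)} = \frac{\left(b + 5 \left(b - b\right)\right) \left(b + \frac{4}{5}\right)}{2} = \frac{\left(b + 5 \cdot 0\right) \left(\frac{4}{5} + b\right)}{2} = \frac{\left(b + 0\right) \left(\frac{4}{5} + b\right)}{2} = \frac{b \left(\frac{4}{5} + b\right)}{2}$)
$z{\left(0 \right)} \left(- O{\left(-23,94 \right)}\right) = \frac{1}{10} \cdot 0 \left(4 + 5 \cdot 0\right) \left(\left(-1\right) \left(-23\right)\right) = \frac{1}{10} \cdot 0 \left(4 + 0\right) 23 = \frac{1}{10} \cdot 0 \cdot 4 \cdot 23 = 0 \cdot 23 = 0$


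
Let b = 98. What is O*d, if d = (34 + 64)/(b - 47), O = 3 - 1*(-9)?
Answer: 392/17 ≈ 23.059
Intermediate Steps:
O = 12 (O = 3 + 9 = 12)
d = 98/51 (d = (34 + 64)/(98 - 47) = 98/51 ≈ 1.9216)
O*d = 12*(98/51) = 392/17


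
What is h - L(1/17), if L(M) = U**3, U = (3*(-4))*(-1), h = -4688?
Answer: -6416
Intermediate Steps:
U = 12 (U = -12*(-1) = 12)
L(M) = 1728 (L(M) = 12**3 = 1728)
h - L(1/17) = -4688 - 1*1728 = -4688 - 1728 = -6416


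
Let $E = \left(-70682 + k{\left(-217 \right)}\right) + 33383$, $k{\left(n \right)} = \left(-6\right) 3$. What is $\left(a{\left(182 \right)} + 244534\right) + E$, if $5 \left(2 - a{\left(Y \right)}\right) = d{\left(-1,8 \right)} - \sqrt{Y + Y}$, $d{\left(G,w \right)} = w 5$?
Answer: $207211 + \frac{2 \sqrt{91}}{5} \approx 2.0721 \cdot 10^{5}$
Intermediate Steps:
$k{\left(n \right)} = -18$
$d{\left(G,w \right)} = 5 w$
$a{\left(Y \right)} = -6 + \frac{\sqrt{2} \sqrt{Y}}{5}$ ($a{\left(Y \right)} = 2 - \frac{5 \cdot 8 - \sqrt{Y + Y}}{5} = 2 - \frac{40 - \sqrt{2 Y}}{5} = 2 - \frac{40 - \sqrt{2} \sqrt{Y}}{5} = 2 + \left(-8 + \frac{\sqrt{2} \sqrt{Y}}{5}\right) = -6 + \frac{\sqrt{2} \sqrt{Y}}{5}$)
$E = -37317$ ($E = \left(-70682 - 18\right) + 33383 = -70700 + 33383 = -37317$)
$\left(a{\left(182 \right)} + 244534\right) + E = \left(\left(-6 + \frac{\sqrt{2} \sqrt{182}}{5}\right) + 244534\right) - 37317 = \left(\left(-6 + \frac{2 \sqrt{91}}{5}\right) + 244534\right) - 37317 = \left(244528 + \frac{2 \sqrt{91}}{5}\right) - 37317 = 207211 + \frac{2 \sqrt{91}}{5}$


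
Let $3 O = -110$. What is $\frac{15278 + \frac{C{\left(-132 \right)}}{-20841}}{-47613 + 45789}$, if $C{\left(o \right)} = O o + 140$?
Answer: $- \frac{17689101}{2111888} \approx -8.376$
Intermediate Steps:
$O = - \frac{110}{3}$ ($O = \frac{1}{3} \left(-110\right) = - \frac{110}{3} \approx -36.667$)
$C{\left(o \right)} = 140 - \frac{110 o}{3}$ ($C{\left(o \right)} = - \frac{110 o}{3} + 140 = 140 - \frac{110 o}{3}$)
$\frac{15278 + \frac{C{\left(-132 \right)}}{-20841}}{-47613 + 45789} = \frac{15278 + \frac{140 - -4840}{-20841}}{-47613 + 45789} = \frac{15278 + \left(140 + 4840\right) \left(- \frac{1}{20841}\right)}{-1824} = \left(15278 + 4980 \left(- \frac{1}{20841}\right)\right) \left(- \frac{1}{1824}\right) = \left(15278 - \frac{1660}{6947}\right) \left(- \frac{1}{1824}\right) = \frac{106134606}{6947} \left(- \frac{1}{1824}\right) = - \frac{17689101}{2111888}$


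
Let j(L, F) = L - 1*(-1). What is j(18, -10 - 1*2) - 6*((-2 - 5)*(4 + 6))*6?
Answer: 2539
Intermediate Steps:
j(L, F) = 1 + L (j(L, F) = L + 1 = 1 + L)
j(18, -10 - 1*2) - 6*((-2 - 5)*(4 + 6))*6 = (1 + 18) - 6*((-2 - 5)*(4 + 6))*6 = 19 - 6*(-7*10)*6 = 19 - 6*(-70)*6 = 19 - (-420)*6 = 19 - 1*(-2520) = 19 + 2520 = 2539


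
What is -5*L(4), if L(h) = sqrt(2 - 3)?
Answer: -5*I ≈ -5.0*I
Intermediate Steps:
L(h) = I (L(h) = sqrt(-1) = I)
-5*L(4) = -5*I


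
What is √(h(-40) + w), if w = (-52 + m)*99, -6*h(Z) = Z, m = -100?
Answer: 2*I*√33843/3 ≈ 122.64*I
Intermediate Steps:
h(Z) = -Z/6
w = -15048 (w = (-52 - 100)*99 = -152*99 = -15048)
√(h(-40) + w) = √(-⅙*(-40) - 15048) = √(20/3 - 15048) = √(-45124/3) = 2*I*√33843/3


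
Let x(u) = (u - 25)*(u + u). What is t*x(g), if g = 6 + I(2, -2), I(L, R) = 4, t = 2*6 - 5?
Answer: -2100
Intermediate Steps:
t = 7 (t = 12 - 5 = 7)
g = 10 (g = 6 + 4 = 10)
x(u) = 2*u*(-25 + u) (x(u) = (-25 + u)*(2*u) = 2*u*(-25 + u))
t*x(g) = 7*(2*10*(-25 + 10)) = 7*(2*10*(-15)) = 7*(-300) = -2100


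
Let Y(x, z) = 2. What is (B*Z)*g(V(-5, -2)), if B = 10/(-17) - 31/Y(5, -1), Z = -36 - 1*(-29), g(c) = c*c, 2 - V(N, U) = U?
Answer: 30632/17 ≈ 1801.9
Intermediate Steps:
V(N, U) = 2 - U
g(c) = c²
Z = -7 (Z = -36 + 29 = -7)
B = -547/34 (B = 10/(-17) - 31/2 = 10*(-1/17) - 31*½ = -10/17 - 31/2 = -547/34 ≈ -16.088)
(B*Z)*g(V(-5, -2)) = (-547/34*(-7))*(2 - 1*(-2))² = 3829*(2 + 2)²/34 = (3829/34)*4² = (3829/34)*16 = 30632/17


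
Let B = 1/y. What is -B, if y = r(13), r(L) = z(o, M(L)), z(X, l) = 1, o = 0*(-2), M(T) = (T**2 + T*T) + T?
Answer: -1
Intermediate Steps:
M(T) = T + 2*T**2 (M(T) = (T**2 + T**2) + T = 2*T**2 + T = T + 2*T**2)
o = 0
r(L) = 1
y = 1
B = 1 (B = 1/1 = 1)
-B = -1*1 = -1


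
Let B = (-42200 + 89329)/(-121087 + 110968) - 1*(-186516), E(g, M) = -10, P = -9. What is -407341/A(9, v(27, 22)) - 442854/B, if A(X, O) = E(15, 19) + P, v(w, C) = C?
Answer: 40457520868099/1887308275 ≈ 21437.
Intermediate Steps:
B = 1887308275/10119 (B = 47129/(-10119) + 186516 = 47129*(-1/10119) + 186516 = -47129/10119 + 186516 = 1887308275/10119 ≈ 1.8651e+5)
A(X, O) = -19 (A(X, O) = -10 - 9 = -19)
-407341/A(9, v(27, 22)) - 442854/B = -407341/(-19) - 442854/1887308275/10119 = -407341*(-1/19) - 442854*10119/1887308275 = 21439 - 4481239626/1887308275 = 40457520868099/1887308275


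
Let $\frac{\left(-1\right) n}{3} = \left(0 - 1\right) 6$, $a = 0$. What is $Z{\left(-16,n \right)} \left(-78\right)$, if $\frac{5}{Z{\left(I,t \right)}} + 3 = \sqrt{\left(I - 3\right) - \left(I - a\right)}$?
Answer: $\frac{195}{2} + \frac{65 i \sqrt{3}}{2} \approx 97.5 + 56.292 i$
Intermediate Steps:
$n = 18$ ($n = - 3 \left(0 - 1\right) 6 = - 3 \left(\left(-1\right) 6\right) = \left(-3\right) \left(-6\right) = 18$)
$Z{\left(I,t \right)} = \frac{5}{-3 + i \sqrt{3}}$ ($Z{\left(I,t \right)} = \frac{5}{-3 + \sqrt{\left(I - 3\right) + \left(0 - I\right)}} = \frac{5}{-3 + \sqrt{\left(I - 3\right) - I}} = \frac{5}{-3 + \sqrt{\left(-3 + I\right) - I}} = \frac{5}{-3 + \sqrt{-3}} = \frac{5}{-3 + i \sqrt{3}}$)
$Z{\left(-16,n \right)} \left(-78\right) = \left(- \frac{5}{4} - \frac{5 i \sqrt{3}}{12}\right) \left(-78\right) = \frac{195}{2} + \frac{65 i \sqrt{3}}{2}$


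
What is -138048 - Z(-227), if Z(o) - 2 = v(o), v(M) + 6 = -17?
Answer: -138027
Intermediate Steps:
v(M) = -23 (v(M) = -6 - 17 = -23)
Z(o) = -21 (Z(o) = 2 - 23 = -21)
-138048 - Z(-227) = -138048 - 1*(-21) = -138048 + 21 = -138027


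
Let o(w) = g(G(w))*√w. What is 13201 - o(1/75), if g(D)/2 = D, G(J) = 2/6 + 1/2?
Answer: 13201 - √3/9 ≈ 13201.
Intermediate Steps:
G(J) = ⅚ (G(J) = 2*(⅙) + 1*(½) = ⅓ + ½ = ⅚)
g(D) = 2*D
o(w) = 5*√w/3 (o(w) = (2*(⅚))*√w = 5*√w/3)
13201 - o(1/75) = 13201 - 5*√(1/75)/3 = 13201 - 5*√3/15/3 = 13201 - √3/9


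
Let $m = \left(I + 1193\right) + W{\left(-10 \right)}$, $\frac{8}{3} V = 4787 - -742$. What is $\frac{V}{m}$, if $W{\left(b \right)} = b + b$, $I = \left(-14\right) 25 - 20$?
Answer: $\frac{16587}{6424} \approx 2.582$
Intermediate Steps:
$V = \frac{16587}{8}$ ($V = \frac{3 \left(4787 - -742\right)}{8} = \frac{3 \left(4787 + 742\right)}{8} = \frac{3}{8} \cdot 5529 = \frac{16587}{8} \approx 2073.4$)
$I = -370$ ($I = -350 - 20 = -370$)
$W{\left(b \right)} = 2 b$
$m = 803$ ($m = \left(-370 + 1193\right) + 2 \left(-10\right) = 823 - 20 = 803$)
$\frac{V}{m} = \frac{16587}{8 \cdot 803} = \frac{16587}{8} \cdot \frac{1}{803} = \frac{16587}{6424}$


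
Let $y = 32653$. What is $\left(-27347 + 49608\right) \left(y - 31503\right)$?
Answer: $25600150$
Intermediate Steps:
$\left(-27347 + 49608\right) \left(y - 31503\right) = \left(-27347 + 49608\right) \left(32653 - 31503\right) = 22261 \cdot 1150 = 25600150$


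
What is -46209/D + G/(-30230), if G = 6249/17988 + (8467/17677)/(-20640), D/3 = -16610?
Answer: 2315076164302436303/2496519612508785600 ≈ 0.92732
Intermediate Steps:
D = -49830 (D = 3*(-16610) = -49830)
G = 189984653527/546915066720 (G = 6249*(1/17988) + (8467*(1/17677))*(-1/20640) = 2083/5996 + (8467/17677)*(-1/20640) = 2083/5996 - 8467/364853280 = 189984653527/546915066720 ≈ 0.34737)
-46209/D + G/(-30230) = -46209/(-49830) + (189984653527/546915066720)/(-30230) = -46209*(-1/49830) + (189984653527/546915066720)*(-1/30230) = 15403/16610 - 189984653527/16533242466945600 = 2315076164302436303/2496519612508785600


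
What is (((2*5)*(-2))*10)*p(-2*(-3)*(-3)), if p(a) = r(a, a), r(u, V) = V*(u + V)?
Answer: -129600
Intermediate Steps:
r(u, V) = V*(V + u)
p(a) = 2*a² (p(a) = a*(a + a) = a*(2*a) = 2*a²)
(((2*5)*(-2))*10)*p(-2*(-3)*(-3)) = (((2*5)*(-2))*10)*(2*(-2*(-3)*(-3))²) = ((10*(-2))*10)*(2*(6*(-3))²) = (-20*10)*(2*(-18)²) = -400*324 = -200*648 = -129600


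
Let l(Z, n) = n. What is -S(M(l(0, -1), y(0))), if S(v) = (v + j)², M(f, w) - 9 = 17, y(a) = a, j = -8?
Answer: -324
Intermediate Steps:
M(f, w) = 26 (M(f, w) = 9 + 17 = 26)
S(v) = (-8 + v)² (S(v) = (v - 8)² = (-8 + v)²)
-S(M(l(0, -1), y(0))) = -(-8 + 26)² = -1*18² = -1*324 = -324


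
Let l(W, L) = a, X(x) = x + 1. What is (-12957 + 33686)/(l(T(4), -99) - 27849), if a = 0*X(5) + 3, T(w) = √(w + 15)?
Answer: -20729/27846 ≈ -0.74442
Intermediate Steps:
T(w) = √(15 + w)
X(x) = 1 + x
a = 3 (a = 0*(1 + 5) + 3 = 0*6 + 3 = 0 + 3 = 3)
l(W, L) = 3
(-12957 + 33686)/(l(T(4), -99) - 27849) = (-12957 + 33686)/(3 - 27849) = 20729/(-27846) = 20729*(-1/27846) = -20729/27846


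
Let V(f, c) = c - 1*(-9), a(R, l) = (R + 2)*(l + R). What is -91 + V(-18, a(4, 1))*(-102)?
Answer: -4069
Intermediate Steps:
a(R, l) = (2 + R)*(R + l)
V(f, c) = 9 + c (V(f, c) = c + 9 = 9 + c)
-91 + V(-18, a(4, 1))*(-102) = -91 + (9 + (4² + 2*4 + 2*1 + 4*1))*(-102) = -91 + (9 + (16 + 8 + 2 + 4))*(-102) = -91 + (9 + 30)*(-102) = -91 + 39*(-102) = -91 - 3978 = -4069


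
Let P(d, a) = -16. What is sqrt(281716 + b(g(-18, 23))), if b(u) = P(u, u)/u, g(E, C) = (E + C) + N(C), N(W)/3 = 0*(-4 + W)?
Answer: 2*sqrt(1760705)/5 ≈ 530.77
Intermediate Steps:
N(W) = 0 (N(W) = 3*(0*(-4 + W)) = 3*0 = 0)
g(E, C) = C + E (g(E, C) = (E + C) + 0 = (C + E) + 0 = C + E)
b(u) = -16/u
sqrt(281716 + b(g(-18, 23))) = sqrt(281716 - 16/(23 - 18)) = sqrt(281716 - 16/5) = sqrt(1408564/5) = 2*sqrt(1760705)/5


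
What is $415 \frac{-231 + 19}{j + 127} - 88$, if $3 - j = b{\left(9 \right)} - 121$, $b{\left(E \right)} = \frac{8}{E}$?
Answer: $- \frac{989908}{2251} \approx -439.76$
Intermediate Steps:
$j = \frac{1108}{9}$ ($j = 3 - \left(\frac{8}{9} - 121\right) = 3 - - \frac{1081}{9} = 3 + \frac{1081}{9} = \frac{1108}{9} \approx 123.11$)
$415 \frac{-231 + 19}{j + 127} - 88 = 415 \frac{-231 + 19}{\frac{1108}{9} + 127} - 88 = 415 \left(- \frac{212}{\frac{2251}{9}}\right) - 88 = 415 \left(\left(-212\right) \frac{9}{2251}\right) - 88 = 415 \left(- \frac{1908}{2251}\right) - 88 = - \frac{791820}{2251} - 88 = - \frac{989908}{2251}$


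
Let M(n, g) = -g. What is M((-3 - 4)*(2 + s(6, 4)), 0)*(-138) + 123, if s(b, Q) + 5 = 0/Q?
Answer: 123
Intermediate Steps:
s(b, Q) = -5 (s(b, Q) = -5 + 0/Q = -5 + 0 = -5)
M((-3 - 4)*(2 + s(6, 4)), 0)*(-138) + 123 = -1*0*(-138) + 123 = 0*(-138) + 123 = 0 + 123 = 123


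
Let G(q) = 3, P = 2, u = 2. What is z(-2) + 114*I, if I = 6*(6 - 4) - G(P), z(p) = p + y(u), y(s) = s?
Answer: 1026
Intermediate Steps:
z(p) = 2 + p (z(p) = p + 2 = 2 + p)
I = 9 (I = 6*(6 - 4) - 1*3 = 6*2 - 3 = 12 - 3 = 9)
z(-2) + 114*I = (2 - 2) + 114*9 = 0 + 1026 = 1026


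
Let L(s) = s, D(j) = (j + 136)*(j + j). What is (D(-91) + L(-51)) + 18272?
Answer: 10031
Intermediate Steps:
D(j) = 2*j*(136 + j) (D(j) = (136 + j)*(2*j) = 2*j*(136 + j))
(D(-91) + L(-51)) + 18272 = (2*(-91)*(136 - 91) - 51) + 18272 = (2*(-91)*45 - 51) + 18272 = (-8190 - 51) + 18272 = -8241 + 18272 = 10031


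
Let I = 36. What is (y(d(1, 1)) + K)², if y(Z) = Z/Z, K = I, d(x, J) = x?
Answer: 1369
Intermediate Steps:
K = 36
y(Z) = 1
(y(d(1, 1)) + K)² = (1 + 36)² = 37² = 1369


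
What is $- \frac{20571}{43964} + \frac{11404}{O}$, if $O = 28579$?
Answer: $- \frac{86533153}{1256447156} \approx -0.068871$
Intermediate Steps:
$- \frac{20571}{43964} + \frac{11404}{O} = - \frac{20571}{43964} + \frac{11404}{28579} = - \frac{86533153}{1256447156}$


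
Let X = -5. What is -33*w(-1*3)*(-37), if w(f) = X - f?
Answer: -2442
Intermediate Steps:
w(f) = -5 - f
-33*w(-1*3)*(-37) = -33*(-5 - (-1)*3)*(-37) = -33*(-5 - 1*(-3))*(-37) = -33*(-5 + 3)*(-37) = -33*(-2)*(-37) = 66*(-37) = -2442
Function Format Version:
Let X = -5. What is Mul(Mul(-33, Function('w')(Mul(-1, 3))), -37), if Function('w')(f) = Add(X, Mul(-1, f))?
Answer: -2442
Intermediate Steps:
Function('w')(f) = Add(-5, Mul(-1, f))
Mul(Mul(-33, Function('w')(Mul(-1, 3))), -37) = Mul(Mul(-33, Add(-5, Mul(-1, Mul(-1, 3)))), -37) = Mul(Mul(-33, Add(-5, Mul(-1, -3))), -37) = Mul(Mul(-33, Add(-5, 3)), -37) = Mul(Mul(-33, -2), -37) = Mul(66, -37) = -2442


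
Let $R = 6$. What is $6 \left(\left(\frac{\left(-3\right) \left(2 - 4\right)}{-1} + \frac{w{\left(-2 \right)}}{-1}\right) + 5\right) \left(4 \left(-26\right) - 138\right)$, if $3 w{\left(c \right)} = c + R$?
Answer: $3388$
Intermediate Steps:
$w{\left(c \right)} = 2 + \frac{c}{3}$ ($w{\left(c \right)} = \frac{c + 6}{3} = \frac{6 + c}{3} = 2 + \frac{c}{3}$)
$6 \left(\left(\frac{\left(-3\right) \left(2 - 4\right)}{-1} + \frac{w{\left(-2 \right)}}{-1}\right) + 5\right) \left(4 \left(-26\right) - 138\right) = 6 \left(\left(\frac{\left(-3\right) \left(2 - 4\right)}{-1} + \frac{2 + \frac{1}{3} \left(-2\right)}{-1}\right) + 5\right) \left(4 \left(-26\right) - 138\right) = 6 \left(\left(\left(-3\right) \left(-2\right) \left(-1\right) + \left(2 - \frac{2}{3}\right) \left(-1\right)\right) + 5\right) \left(-104 - 138\right) = 6 \left(\left(6 \left(-1\right) + \frac{4}{3} \left(-1\right)\right) + 5\right) \left(-242\right) = 6 \left(\left(-6 - \frac{4}{3}\right) + 5\right) \left(-242\right) = 6 \left(- \frac{22}{3} + 5\right) \left(-242\right) = 6 \left(- \frac{7}{3}\right) \left(-242\right) = \left(-14\right) \left(-242\right) = 3388$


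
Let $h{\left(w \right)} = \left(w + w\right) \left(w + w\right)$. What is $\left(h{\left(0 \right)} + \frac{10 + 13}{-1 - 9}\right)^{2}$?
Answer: $\frac{529}{100} \approx 5.29$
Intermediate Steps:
$h{\left(w \right)} = 4 w^{2}$ ($h{\left(w \right)} = 2 w 2 w = 4 w^{2}$)
$\left(h{\left(0 \right)} + \frac{10 + 13}{-1 - 9}\right)^{2} = \left(4 \cdot 0^{2} + \frac{10 + 13}{-1 - 9}\right)^{2} = \left(4 \cdot 0 + \frac{23}{-10}\right)^{2} = \left(0 + 23 \left(- \frac{1}{10}\right)\right)^{2} = \left(0 - \frac{23}{10}\right)^{2} = \left(- \frac{23}{10}\right)^{2} = \frac{529}{100}$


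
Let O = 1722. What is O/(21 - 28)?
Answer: -246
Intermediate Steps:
O/(21 - 28) = 1722/(21 - 28) = 1722/(-7) = -⅐*1722 = -246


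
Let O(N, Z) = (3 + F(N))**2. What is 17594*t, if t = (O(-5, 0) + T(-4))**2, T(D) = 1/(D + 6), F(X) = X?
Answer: 712557/2 ≈ 3.5628e+5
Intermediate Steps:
T(D) = 1/(6 + D)
O(N, Z) = (3 + N)**2
t = 81/4 (t = ((3 - 5)**2 + 1/(6 - 4))**2 = ((-2)**2 + 1/2)**2 = (4 + 1/2)**2 = (9/2)**2 = 81/4 ≈ 20.250)
17594*t = 17594*(81/4) = 712557/2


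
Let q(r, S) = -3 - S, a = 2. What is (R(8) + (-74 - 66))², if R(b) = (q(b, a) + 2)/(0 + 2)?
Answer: 80089/4 ≈ 20022.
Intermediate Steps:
R(b) = -3/2 (R(b) = ((-3 - 1*2) + 2)/(0 + 2) = ((-3 - 2) + 2)/2 = (-5 + 2)*(½) = -3*½ = -3/2)
(R(8) + (-74 - 66))² = (-3/2 + (-74 - 66))² = (-3/2 - 140)² = (-283/2)² = 80089/4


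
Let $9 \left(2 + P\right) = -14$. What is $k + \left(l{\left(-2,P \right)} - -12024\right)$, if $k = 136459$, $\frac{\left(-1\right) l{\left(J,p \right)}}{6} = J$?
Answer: $148495$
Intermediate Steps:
$P = - \frac{32}{9}$ ($P = -2 + \frac{1}{9} \left(-14\right) = -2 - \frac{14}{9} = - \frac{32}{9} \approx -3.5556$)
$l{\left(J,p \right)} = - 6 J$
$k + \left(l{\left(-2,P \right)} - -12024\right) = 136459 - -12036 = 136459 + \left(12 + 12024\right) = 136459 + 12036 = 148495$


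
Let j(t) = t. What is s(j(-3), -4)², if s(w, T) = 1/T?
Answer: 1/16 ≈ 0.062500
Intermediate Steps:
s(j(-3), -4)² = (1/(-4))² = (-¼)² = 1/16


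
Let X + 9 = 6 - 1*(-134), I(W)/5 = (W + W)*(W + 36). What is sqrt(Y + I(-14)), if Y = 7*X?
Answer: I*sqrt(2163) ≈ 46.508*I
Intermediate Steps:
I(W) = 10*W*(36 + W) (I(W) = 5*((W + W)*(W + 36)) = 5*((2*W)*(36 + W)) = 5*(2*W*(36 + W)) = 10*W*(36 + W))
X = 131 (X = -9 + (6 - 1*(-134)) = -9 + (6 + 134) = -9 + 140 = 131)
Y = 917 (Y = 7*131 = 917)
sqrt(Y + I(-14)) = sqrt(917 + 10*(-14)*(36 - 14)) = sqrt(917 + 10*(-14)*22) = sqrt(917 - 3080) = sqrt(-2163) = I*sqrt(2163)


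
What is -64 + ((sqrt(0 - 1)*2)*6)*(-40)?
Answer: -64 - 480*I ≈ -64.0 - 480.0*I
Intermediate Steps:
-64 + ((sqrt(0 - 1)*2)*6)*(-40) = -64 + ((sqrt(-1)*2)*6)*(-40) = -64 + ((I*2)*6)*(-40) = -64 + ((2*I)*6)*(-40) = -64 + (12*I)*(-40) = -64 - 480*I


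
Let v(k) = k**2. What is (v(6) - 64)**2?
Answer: 784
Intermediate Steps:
(v(6) - 64)**2 = (6**2 - 64)**2 = (36 - 64)**2 = (-28)**2 = 784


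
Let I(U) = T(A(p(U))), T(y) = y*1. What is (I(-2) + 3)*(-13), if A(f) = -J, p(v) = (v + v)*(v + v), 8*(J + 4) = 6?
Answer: -325/4 ≈ -81.250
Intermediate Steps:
J = -13/4 (J = -4 + (1/8)*6 = -4 + 3/4 = -13/4 ≈ -3.2500)
p(v) = 4*v**2 (p(v) = (2*v)*(2*v) = 4*v**2)
A(f) = 13/4 (A(f) = -1*(-13/4) = 13/4)
T(y) = y
I(U) = 13/4
(I(-2) + 3)*(-13) = (13/4 + 3)*(-13) = (25/4)*(-13) = -325/4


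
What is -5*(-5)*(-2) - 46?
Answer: -96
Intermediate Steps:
-5*(-5)*(-2) - 46 = 25*(-2) - 46 = -50 - 46 = -96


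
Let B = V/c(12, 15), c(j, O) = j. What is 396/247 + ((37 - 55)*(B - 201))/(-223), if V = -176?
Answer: -870546/55081 ≈ -15.805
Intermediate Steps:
B = -44/3 (B = -176/12 = -176*1/12 = -44/3 ≈ -14.667)
396/247 + ((37 - 55)*(B - 201))/(-223) = 396/247 + ((37 - 55)*(-44/3 - 201))/(-223) = 396*(1/247) - 18*(-647/3)*(-1/223) = 396/247 + 3882*(-1/223) = 396/247 - 3882/223 = -870546/55081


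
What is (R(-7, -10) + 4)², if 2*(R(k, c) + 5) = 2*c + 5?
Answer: 289/4 ≈ 72.250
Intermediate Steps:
R(k, c) = -5/2 + c (R(k, c) = -5 + (2*c + 5)/2 = -5 + (5 + 2*c)/2 = -5 + (5/2 + c) = -5/2 + c)
(R(-7, -10) + 4)² = ((-5/2 - 10) + 4)² = (-25/2 + 4)² = (-17/2)² = 289/4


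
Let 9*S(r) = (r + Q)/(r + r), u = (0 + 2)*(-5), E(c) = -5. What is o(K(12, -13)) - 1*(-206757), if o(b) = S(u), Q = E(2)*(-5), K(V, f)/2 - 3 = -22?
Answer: 2481083/12 ≈ 2.0676e+5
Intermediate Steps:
K(V, f) = -38 (K(V, f) = 6 + 2*(-22) = 6 - 44 = -38)
Q = 25 (Q = -5*(-5) = 25)
u = -10 (u = 2*(-5) = -10)
S(r) = (25 + r)/(18*r) (S(r) = ((r + 25)/(r + r))/9 = ((25 + r)/((2*r)))/9 = ((25 + r)*(1/(2*r)))/9 = ((25 + r)/(2*r))/9 = (25 + r)/(18*r))
o(b) = -1/12 (o(b) = (1/18)*(25 - 10)/(-10) = (1/18)*(-1/10)*15 = -1/12)
o(K(12, -13)) - 1*(-206757) = -1/12 - 1*(-206757) = -1/12 + 206757 = 2481083/12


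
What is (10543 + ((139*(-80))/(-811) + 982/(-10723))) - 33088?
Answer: -195940835027/8696353 ≈ -22531.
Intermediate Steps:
(10543 + ((139*(-80))/(-811) + 982/(-10723))) - 33088 = (10543 + (-11120*(-1/811) + 982*(-1/10723))) - 33088 = (10543 + (11120/811 - 982/10723)) - 33088 = (10543 + 118443358/8696353) - 33088 = 91804093037/8696353 - 33088 = -195940835027/8696353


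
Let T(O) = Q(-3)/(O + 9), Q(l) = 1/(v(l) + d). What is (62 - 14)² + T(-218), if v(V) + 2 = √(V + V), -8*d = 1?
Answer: 324073864/140657 + 64*I*√6/140657 ≈ 2304.0 + 0.0011145*I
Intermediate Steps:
d = -⅛ (d = -⅛*1 = -⅛ ≈ -0.12500)
v(V) = -2 + √2*√V (v(V) = -2 + √(V + V) = -2 + √(2*V) = -2 + √2*√V)
Q(l) = 1/(-17/8 + √2*√l) (Q(l) = 1/((-2 + √2*√l) - ⅛) = 1/(-17/8 + √2*√l))
T(O) = 8/((-17 + 8*I*√6)*(9 + O)) (T(O) = (8/(-17 + 8*√2*√(-3)))/(O + 9) = (8/(-17 + 8*√2*(I*√3)))/(9 + O) = (8/(-17 + 8*I*√6))/(9 + O) = 8/((-17 + 8*I*√6)*(9 + O)))
(62 - 14)² + T(-218) = (62 - 14)² - 8/((9 - 218)*(17 - 8*I*√6)) = 48² - 8/(-209*(17 - 8*I*√6)) = 2304 - 8*(-1/209)/(17 - 8*I*√6) = 2304 + 8/(209*(17 - 8*I*√6))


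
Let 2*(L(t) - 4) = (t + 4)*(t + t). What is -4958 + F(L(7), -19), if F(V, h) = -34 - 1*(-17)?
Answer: -4975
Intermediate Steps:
L(t) = 4 + t*(4 + t) (L(t) = 4 + ((t + 4)*(t + t))/2 = 4 + ((4 + t)*(2*t))/2 = 4 + (2*t*(4 + t))/2 = 4 + t*(4 + t))
F(V, h) = -17 (F(V, h) = -34 + 17 = -17)
-4958 + F(L(7), -19) = -4958 - 17 = -4975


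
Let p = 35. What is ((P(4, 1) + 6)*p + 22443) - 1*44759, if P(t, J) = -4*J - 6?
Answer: -22456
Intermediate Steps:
P(t, J) = -6 - 4*J
((P(4, 1) + 6)*p + 22443) - 1*44759 = (((-6 - 4*1) + 6)*35 + 22443) - 1*44759 = (((-6 - 4) + 6)*35 + 22443) - 44759 = ((-10 + 6)*35 + 22443) - 44759 = (-4*35 + 22443) - 44759 = (-140 + 22443) - 44759 = 22303 - 44759 = -22456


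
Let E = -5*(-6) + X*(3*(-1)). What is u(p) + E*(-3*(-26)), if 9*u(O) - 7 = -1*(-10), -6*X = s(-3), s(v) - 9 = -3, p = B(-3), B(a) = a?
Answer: 23183/9 ≈ 2575.9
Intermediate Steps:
p = -3
s(v) = 6 (s(v) = 9 - 3 = 6)
X = -1 (X = -⅙*6 = -1)
E = 33 (E = -5*(-6) - 3*(-1) = 30 - 1*(-3) = 30 + 3 = 33)
u(O) = 17/9 (u(O) = 7/9 + (-1*(-10))/9 = 7/9 + (⅑)*10 = 7/9 + 10/9 = 17/9)
u(p) + E*(-3*(-26)) = 17/9 + 33*(-3*(-26)) = 17/9 + 33*78 = 17/9 + 2574 = 23183/9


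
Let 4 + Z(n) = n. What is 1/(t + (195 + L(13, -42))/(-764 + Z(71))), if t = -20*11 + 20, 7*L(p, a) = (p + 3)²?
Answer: -4879/977421 ≈ -0.0049917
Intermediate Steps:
Z(n) = -4 + n
L(p, a) = (3 + p)²/7 (L(p, a) = (p + 3)²/7 = (3 + p)²/7)
t = -200 (t = -220 + 20 = -200)
1/(t + (195 + L(13, -42))/(-764 + Z(71))) = 1/(-200 + (195 + (3 + 13)²/7)/(-764 + (-4 + 71))) = 1/(-200 + (195 + (⅐)*16²)/(-764 + 67)) = 1/(-200 + (195 + (⅐)*256)/(-697)) = 1/(-200 + (195 + 256/7)*(-1/697)) = 1/(-200 + (1621/7)*(-1/697)) = 1/(-200 - 1621/4879) = 1/(-977421/4879) = -4879/977421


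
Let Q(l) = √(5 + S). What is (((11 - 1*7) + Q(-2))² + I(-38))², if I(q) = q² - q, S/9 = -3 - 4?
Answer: 2069888 + 23040*I*√58 ≈ 2.0699e+6 + 1.7547e+5*I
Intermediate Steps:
S = -63 (S = 9*(-3 - 4) = 9*(-7) = -63)
Q(l) = I*√58 (Q(l) = √(5 - 63) = √(-58) = I*√58)
(((11 - 1*7) + Q(-2))² + I(-38))² = (((11 - 1*7) + I*√58)² - 38*(-1 - 38))² = (((11 - 7) + I*√58)² - 38*(-39))² = ((4 + I*√58)² + 1482)² = (1482 + (4 + I*√58)²)²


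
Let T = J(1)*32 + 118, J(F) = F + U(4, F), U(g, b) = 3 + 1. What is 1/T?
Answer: 1/278 ≈ 0.0035971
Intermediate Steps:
U(g, b) = 4
J(F) = 4 + F (J(F) = F + 4 = 4 + F)
T = 278 (T = (4 + 1)*32 + 118 = 5*32 + 118 = 160 + 118 = 278)
1/T = 1/278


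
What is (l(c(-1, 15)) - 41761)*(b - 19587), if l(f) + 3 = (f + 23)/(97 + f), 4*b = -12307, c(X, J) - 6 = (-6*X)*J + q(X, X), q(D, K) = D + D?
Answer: 723137438585/764 ≈ 9.4651e+8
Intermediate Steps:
q(D, K) = 2*D
c(X, J) = 6 + 2*X - 6*J*X (c(X, J) = 6 + ((-6*X)*J + 2*X) = 6 + (-6*J*X + 2*X) = 6 + (2*X - 6*J*X) = 6 + 2*X - 6*J*X)
b = -12307/4 (b = (¼)*(-12307) = -12307/4 ≈ -3076.8)
l(f) = -3 + (23 + f)/(97 + f) (l(f) = -3 + (f + 23)/(97 + f) = -3 + (23 + f)/(97 + f))
(l(c(-1, 15)) - 41761)*(b - 19587) = (2*(-134 - (6 + 2*(-1) - 6*15*(-1)))/(97 + (6 + 2*(-1) - 6*15*(-1))) - 41761)*(-12307/4 - 19587) = (2*(-134 - (6 - 2 + 90))/(97 + (6 - 2 + 90)) - 41761)*(-90655/4) = (2*(-134 - 1*94)/(97 + 94) - 41761)*(-90655/4) = (2*(-134 - 94)/191 - 41761)*(-90655/4) = (2*(1/191)*(-228) - 41761)*(-90655/4) = (-456/191 - 41761)*(-90655/4) = -7976807/191*(-90655/4) = 723137438585/764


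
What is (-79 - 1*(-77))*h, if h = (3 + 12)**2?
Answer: -450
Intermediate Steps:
h = 225 (h = 15**2 = 225)
(-79 - 1*(-77))*h = (-79 - 1*(-77))*225 = (-79 + 77)*225 = -2*225 = -450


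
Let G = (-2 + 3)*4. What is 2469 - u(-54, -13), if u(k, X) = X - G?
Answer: 2486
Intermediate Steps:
G = 4 (G = 1*4 = 4)
u(k, X) = -4 + X (u(k, X) = X - 1*4 = X - 4 = -4 + X)
2469 - u(-54, -13) = 2469 - (-4 - 13) = 2469 - 1*(-17) = 2469 + 17 = 2486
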